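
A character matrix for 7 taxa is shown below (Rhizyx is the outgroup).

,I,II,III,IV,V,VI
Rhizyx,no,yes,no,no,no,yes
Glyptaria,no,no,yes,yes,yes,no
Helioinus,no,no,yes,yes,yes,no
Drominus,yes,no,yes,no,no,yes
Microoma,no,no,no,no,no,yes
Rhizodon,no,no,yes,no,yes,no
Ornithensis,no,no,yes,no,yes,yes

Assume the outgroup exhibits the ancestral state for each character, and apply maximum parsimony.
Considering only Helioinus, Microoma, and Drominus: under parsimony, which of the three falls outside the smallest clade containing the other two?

Character polarity is set by the outgroup: the derived state is whichever differs from the outgroup's state, so for II, VI the derived state is 'no', and for the remaining characters it is 'yes'.
I (derived state 'yes') is unique to Drominus (autapomorphy; uninformative for grouping).
II (derived state 'no') is shared by all ingroup taxa — unites the whole ingroup.
Only Drominus, Glyptaria, Helioinus, Ornithensis, and Rhizodon show the derived state 'yes' for III, supporting them as a clade.
Only Glyptaria and Helioinus show the derived state 'yes' for IV, supporting them as a clade.
V: derived state 'yes' in Glyptaria, Helioinus, Ornithensis, and Rhizodon only — synapomorphy for {Glyptaria, Helioinus, Ornithensis, Rhizodon}.
Only Glyptaria, Helioinus, and Rhizodon show the derived state 'no' for VI, supporting them as a clade.
Most parsimonious ingroup topology: (((((Glyptaria,Helioinus),Rhizodon),Ornithensis),Drominus),Microoma).
Drominus and Helioinus share a more recent common ancestor with each other than either does with Microoma, so Microoma is the least closely related of the three.

Microoma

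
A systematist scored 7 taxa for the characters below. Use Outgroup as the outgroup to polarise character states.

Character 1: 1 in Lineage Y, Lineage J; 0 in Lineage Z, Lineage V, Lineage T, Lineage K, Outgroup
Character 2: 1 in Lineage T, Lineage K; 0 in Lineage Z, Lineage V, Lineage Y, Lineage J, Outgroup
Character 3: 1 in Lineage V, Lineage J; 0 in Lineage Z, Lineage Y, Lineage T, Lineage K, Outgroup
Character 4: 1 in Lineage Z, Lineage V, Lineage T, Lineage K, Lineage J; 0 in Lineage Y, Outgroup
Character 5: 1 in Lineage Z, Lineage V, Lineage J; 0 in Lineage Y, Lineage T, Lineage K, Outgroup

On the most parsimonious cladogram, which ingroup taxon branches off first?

The outgroup has state '0' for every character, so '1' is the derived state throughout.
Character 1 (state '1') occurs in Lineage J and Lineage Y but conflicts with the nesting implied by the other characters — most parsimoniously interpreted as homoplasy.
Character 2: derived state '1' in Lineage K and Lineage T only — synapomorphy for {Lineage K, Lineage T}.
Character 3 (derived state '1') is shared by Lineage J and Lineage V — a synapomorphy uniting that clade.
Only Lineage J, Lineage K, Lineage T, Lineage V, and Lineage Z show the derived state '1' for Character 4, supporting them as a clade.
Character 5 (derived state '1') is shared by Lineage J, Lineage V, and Lineage Z — a synapomorphy uniting that clade.
Most parsimonious ingroup topology: (((Lineage Z,(Lineage J,Lineage V)),(Lineage K,Lineage T)),Lineage Y).
Lineage Y is sister to the clade containing all other ingroup taxa, so it is the earliest-diverging (most basal) ingroup lineage.

Lineage Y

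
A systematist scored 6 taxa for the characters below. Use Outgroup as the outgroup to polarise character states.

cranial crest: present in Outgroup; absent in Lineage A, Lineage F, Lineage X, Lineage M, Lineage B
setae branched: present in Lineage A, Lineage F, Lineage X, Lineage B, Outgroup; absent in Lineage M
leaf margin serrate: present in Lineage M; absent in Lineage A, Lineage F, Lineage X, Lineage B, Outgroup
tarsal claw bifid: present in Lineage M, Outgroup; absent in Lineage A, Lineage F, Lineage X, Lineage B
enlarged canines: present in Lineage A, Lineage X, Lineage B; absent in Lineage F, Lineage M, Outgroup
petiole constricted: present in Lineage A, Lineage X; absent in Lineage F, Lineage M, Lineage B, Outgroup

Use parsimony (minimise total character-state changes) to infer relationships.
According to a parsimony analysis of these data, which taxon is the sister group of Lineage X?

Character polarity is set by the outgroup: the derived state is whichever differs from the outgroup's state, so for cranial crest, setae branched, tarsal claw bifid the derived state is 'absent', and for the remaining characters it is 'present'.
All ingroup taxa share the derived state 'absent' for cranial crest; it defines the ingroup but does not resolve relationships within it.
setae branched: derived state 'absent' in Lineage M only — an autapomorphy, so it tells us nothing about relationships among taxa.
leaf margin serrate (derived state 'present') is unique to Lineage M (autapomorphy; uninformative for grouping).
tarsal claw bifid: derived state 'absent' in Lineage A, Lineage B, Lineage F, and Lineage X only — synapomorphy for {Lineage A, Lineage B, Lineage F, Lineage X}.
enlarged canines: derived state 'present' in Lineage A, Lineage B, and Lineage X only — synapomorphy for {Lineage A, Lineage B, Lineage X}.
Only Lineage A and Lineage X show the derived state 'present' for petiole constricted, supporting them as a clade.
Most parsimonious ingroup topology: ((Lineage F,((Lineage X,Lineage A),Lineage B)),Lineage M).
Lineage X and Lineage A form a cherry on this tree, so they are sister taxa.

Lineage A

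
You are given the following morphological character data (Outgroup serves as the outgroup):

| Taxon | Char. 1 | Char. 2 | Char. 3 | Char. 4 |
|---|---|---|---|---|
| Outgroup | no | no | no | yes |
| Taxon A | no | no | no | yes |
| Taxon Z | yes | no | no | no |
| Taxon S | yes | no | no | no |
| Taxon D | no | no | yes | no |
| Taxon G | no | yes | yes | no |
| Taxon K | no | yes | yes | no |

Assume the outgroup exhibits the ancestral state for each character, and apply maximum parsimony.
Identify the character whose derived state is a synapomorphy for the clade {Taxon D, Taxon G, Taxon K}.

Character polarity is set by the outgroup: the derived state is whichever differs from the outgroup's state, so for Char. 4 the derived state is 'no', and for the remaining characters it is 'yes'.
Char. 1 (derived state 'yes') is shared by Taxon S and Taxon Z — a synapomorphy uniting that clade.
Char. 2 (derived state 'yes') is shared by Taxon G and Taxon K — a synapomorphy uniting that clade.
Char. 3: derived state 'yes' in Taxon D, Taxon G, and Taxon K only — synapomorphy for {Taxon D, Taxon G, Taxon K}.
Char. 4: derived state 'no' in Taxon D, Taxon G, Taxon K, Taxon S, and Taxon Z only — synapomorphy for {Taxon D, Taxon G, Taxon K, Taxon S, Taxon Z}.
Most parsimonious ingroup topology: (Taxon A,((Taxon Z,Taxon S),(Taxon D,(Taxon G,Taxon K)))).
The clade {Taxon D, Taxon G, Taxon K} is supported by Char. 3: its derived state 'yes' occurs in exactly those taxa and in no other taxon (including the outgroup).

Char. 3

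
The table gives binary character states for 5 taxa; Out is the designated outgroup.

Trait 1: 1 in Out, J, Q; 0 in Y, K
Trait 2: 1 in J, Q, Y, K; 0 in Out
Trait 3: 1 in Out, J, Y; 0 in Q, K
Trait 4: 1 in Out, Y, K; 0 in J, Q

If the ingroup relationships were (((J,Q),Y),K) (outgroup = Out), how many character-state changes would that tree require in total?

6

Map each character onto (((J,Q),Y),K) (rooted by Out) and count the minimum state changes it requires (Fitch parsimony):
Trait 1: 2; Trait 2: 1; Trait 3: 2; Trait 4: 1.
Total tree length = 6.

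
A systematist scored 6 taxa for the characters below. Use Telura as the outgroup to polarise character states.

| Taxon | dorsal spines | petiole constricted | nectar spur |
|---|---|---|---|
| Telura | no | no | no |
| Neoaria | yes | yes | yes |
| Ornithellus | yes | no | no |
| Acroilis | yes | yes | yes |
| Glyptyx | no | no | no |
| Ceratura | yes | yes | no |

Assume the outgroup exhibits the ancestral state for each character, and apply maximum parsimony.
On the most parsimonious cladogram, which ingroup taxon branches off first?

The outgroup has state 'no' for every character, so 'yes' is the derived state throughout.
dorsal spines (derived state 'yes') is shared by Acroilis, Ceratura, Neoaria, and Ornithellus — a synapomorphy uniting that clade.
petiole constricted: derived state 'yes' in Acroilis, Ceratura, and Neoaria only — synapomorphy for {Acroilis, Ceratura, Neoaria}.
nectar spur (derived state 'yes') is shared by Acroilis and Neoaria — a synapomorphy uniting that clade.
Most parsimonious ingroup topology: ((((Neoaria,Acroilis),Ceratura),Ornithellus),Glyptyx).
Glyptyx is sister to the clade containing all other ingroup taxa, so it is the earliest-diverging (most basal) ingroup lineage.

Glyptyx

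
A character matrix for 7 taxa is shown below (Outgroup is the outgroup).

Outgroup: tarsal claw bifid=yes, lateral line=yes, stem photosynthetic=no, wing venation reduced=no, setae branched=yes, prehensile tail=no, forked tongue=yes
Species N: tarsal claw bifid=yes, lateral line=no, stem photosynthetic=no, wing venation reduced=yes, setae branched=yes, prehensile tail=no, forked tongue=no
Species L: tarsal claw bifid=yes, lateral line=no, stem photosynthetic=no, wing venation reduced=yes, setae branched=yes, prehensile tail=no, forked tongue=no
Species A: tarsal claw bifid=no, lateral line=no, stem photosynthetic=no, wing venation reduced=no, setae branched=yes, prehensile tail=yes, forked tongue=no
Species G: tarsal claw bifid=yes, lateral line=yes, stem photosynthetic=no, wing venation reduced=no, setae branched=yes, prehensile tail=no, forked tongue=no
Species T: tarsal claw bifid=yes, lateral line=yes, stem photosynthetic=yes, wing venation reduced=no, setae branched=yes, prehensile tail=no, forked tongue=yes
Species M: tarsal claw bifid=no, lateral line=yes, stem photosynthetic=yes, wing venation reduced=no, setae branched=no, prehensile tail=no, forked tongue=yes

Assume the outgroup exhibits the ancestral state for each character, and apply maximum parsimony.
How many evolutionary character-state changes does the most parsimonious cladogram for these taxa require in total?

8

Character polarity is set by the outgroup: the derived state is whichever differs from the outgroup's state, so for tarsal claw bifid, lateral line, setae branched, forked tongue the derived state is 'no', and for the remaining characters it is 'yes'.
tarsal claw bifid groups Species A and Species M, which is incompatible with the clades supported by the remaining characters; treating it as convergent (homoplasy) costs fewer steps than any alternative tree.
Only Species A, Species L, and Species N show the derived state 'no' for lateral line, supporting them as a clade.
Only Species M and Species T show the derived state 'yes' for stem photosynthetic, supporting them as a clade.
wing venation reduced (derived state 'yes') is shared by Species L and Species N — a synapomorphy uniting that clade.
setae branched: derived state 'no' in Species M only — an autapomorphy, so it tells us nothing about relationships among taxa.
prehensile tail: derived state 'yes' in Species A only — an autapomorphy, so it tells us nothing about relationships among taxa.
forked tongue: derived state 'no' in Species A, Species G, Species L, and Species N only — synapomorphy for {Species A, Species G, Species L, Species N}.
Most parsimonious ingroup topology: ((((Species N,Species L),Species A),Species G),(Species T,Species M)).
Changes per character on this tree: tarsal claw bifid: 2; lateral line: 1; stem photosynthetic: 1; wing venation reduced: 1; setae branched: 1; prehensile tail: 1; forked tongue: 1.
Total = 8.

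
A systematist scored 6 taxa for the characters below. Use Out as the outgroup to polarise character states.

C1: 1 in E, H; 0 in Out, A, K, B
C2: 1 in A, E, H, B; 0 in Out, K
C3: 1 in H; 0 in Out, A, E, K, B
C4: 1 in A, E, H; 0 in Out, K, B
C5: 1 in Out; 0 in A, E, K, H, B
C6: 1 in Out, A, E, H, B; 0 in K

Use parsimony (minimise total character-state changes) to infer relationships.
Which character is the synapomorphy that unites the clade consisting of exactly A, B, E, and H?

Character polarity is set by the outgroup: the derived state is whichever differs from the outgroup's state, so for C5, C6 the derived state is '0', and for the remaining characters it is '1'.
Only E and H show the derived state '1' for C1, supporting them as a clade.
C2: derived state '1' in A, B, E, and H only — synapomorphy for {A, B, E, H}.
C3 (derived state '1') is unique to H (autapomorphy; uninformative for grouping).
Only A, E, and H show the derived state '1' for C4, supporting them as a clade.
All ingroup taxa share the derived state '0' for C5; it defines the ingroup but does not resolve relationships within it.
C6: derived state '0' in K only — an autapomorphy, so it tells us nothing about relationships among taxa.
Most parsimonious ingroup topology: (((A,(E,H)),B),K).
The clade {A, B, E, H} is supported by C2: its derived state '1' occurs in exactly those taxa and in no other taxon (including the outgroup).

C2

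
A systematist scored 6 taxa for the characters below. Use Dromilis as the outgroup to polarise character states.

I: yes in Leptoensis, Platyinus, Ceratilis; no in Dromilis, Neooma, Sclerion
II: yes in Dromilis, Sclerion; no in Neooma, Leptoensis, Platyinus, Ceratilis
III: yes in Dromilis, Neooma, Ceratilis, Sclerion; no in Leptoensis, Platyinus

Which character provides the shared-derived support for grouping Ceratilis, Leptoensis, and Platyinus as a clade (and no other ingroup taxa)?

Character polarity is set by the outgroup: the derived state is whichever differs from the outgroup's state, so for II, III the derived state is 'no', and for the remaining characters it is 'yes'.
Only Ceratilis, Leptoensis, and Platyinus show the derived state 'yes' for I, supporting them as a clade.
II: derived state 'no' in Ceratilis, Leptoensis, Neooma, and Platyinus only — synapomorphy for {Ceratilis, Leptoensis, Neooma, Platyinus}.
III: derived state 'no' in Leptoensis and Platyinus only — synapomorphy for {Leptoensis, Platyinus}.
Most parsimonious ingroup topology: ((Neooma,((Leptoensis,Platyinus),Ceratilis)),Sclerion).
The clade {Ceratilis, Leptoensis, Platyinus} is supported by I: its derived state 'yes' occurs in exactly those taxa and in no other taxon (including the outgroup).

I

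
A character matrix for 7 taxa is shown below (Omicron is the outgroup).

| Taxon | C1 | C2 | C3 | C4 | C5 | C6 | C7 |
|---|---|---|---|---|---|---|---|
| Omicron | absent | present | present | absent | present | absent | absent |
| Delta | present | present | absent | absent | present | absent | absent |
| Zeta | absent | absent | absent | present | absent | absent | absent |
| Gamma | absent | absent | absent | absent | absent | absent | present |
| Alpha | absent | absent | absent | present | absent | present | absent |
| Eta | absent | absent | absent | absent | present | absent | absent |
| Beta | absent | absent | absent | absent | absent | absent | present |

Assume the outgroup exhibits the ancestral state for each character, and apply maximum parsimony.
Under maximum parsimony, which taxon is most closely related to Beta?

Gamma

Character polarity is set by the outgroup: the derived state is whichever differs from the outgroup's state, so for C2, C3, C5 the derived state is 'absent', and for the remaining characters it is 'present'.
C1: derived state 'present' in Delta only — an autapomorphy, so it tells us nothing about relationships among taxa.
C2 (derived state 'absent') is shared by Alpha, Beta, Eta, Gamma, and Zeta — a synapomorphy uniting that clade.
All ingroup taxa share the derived state 'absent' for C3; it defines the ingroup but does not resolve relationships within it.
Only Alpha and Zeta show the derived state 'present' for C4, supporting them as a clade.
Only Alpha, Beta, Gamma, and Zeta show the derived state 'absent' for C5, supporting them as a clade.
C6 (derived state 'present') is unique to Alpha (autapomorphy; uninformative for grouping).
C7 (derived state 'present') is shared by Beta and Gamma — a synapomorphy uniting that clade.
Most parsimonious ingroup topology: (Delta,(((Zeta,Alpha),(Gamma,Beta)),Eta)).
Beta and Gamma form a cherry on this tree, so they are sister taxa.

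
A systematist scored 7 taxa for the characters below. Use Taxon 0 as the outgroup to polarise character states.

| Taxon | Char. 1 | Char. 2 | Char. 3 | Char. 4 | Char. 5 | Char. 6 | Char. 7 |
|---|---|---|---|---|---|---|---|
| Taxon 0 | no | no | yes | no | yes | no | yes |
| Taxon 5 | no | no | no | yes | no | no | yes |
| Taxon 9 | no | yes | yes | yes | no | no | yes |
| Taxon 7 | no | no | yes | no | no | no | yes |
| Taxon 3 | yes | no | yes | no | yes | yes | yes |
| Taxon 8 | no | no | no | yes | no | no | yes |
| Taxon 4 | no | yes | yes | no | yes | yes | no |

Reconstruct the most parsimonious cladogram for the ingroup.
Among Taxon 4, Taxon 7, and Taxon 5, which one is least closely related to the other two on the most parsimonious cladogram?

Taxon 4

Character polarity is set by the outgroup: the derived state is whichever differs from the outgroup's state, so for Char. 3, Char. 5, Char. 7 the derived state is 'no', and for the remaining characters it is 'yes'.
Char. 1 (derived state 'yes') is unique to Taxon 3 (autapomorphy; uninformative for grouping).
Char. 2 groups Taxon 4 and Taxon 9, which is incompatible with the clades supported by the remaining characters; treating it as convergent (homoplasy) costs fewer steps than any alternative tree.
Char. 3 (derived state 'no') is shared by Taxon 5 and Taxon 8 — a synapomorphy uniting that clade.
Char. 4: derived state 'yes' in Taxon 5, Taxon 8, and Taxon 9 only — synapomorphy for {Taxon 5, Taxon 8, Taxon 9}.
Only Taxon 5, Taxon 7, Taxon 8, and Taxon 9 show the derived state 'no' for Char. 5, supporting them as a clade.
Char. 6 (derived state 'yes') is shared by Taxon 3 and Taxon 4 — a synapomorphy uniting that clade.
Char. 7 (derived state 'no') is unique to Taxon 4 (autapomorphy; uninformative for grouping).
Most parsimonious ingroup topology: ((((Taxon 5,Taxon 8),Taxon 9),Taxon 7),(Taxon 3,Taxon 4)).
Taxon 5 and Taxon 7 share a more recent common ancestor with each other than either does with Taxon 4, so Taxon 4 is the least closely related of the three.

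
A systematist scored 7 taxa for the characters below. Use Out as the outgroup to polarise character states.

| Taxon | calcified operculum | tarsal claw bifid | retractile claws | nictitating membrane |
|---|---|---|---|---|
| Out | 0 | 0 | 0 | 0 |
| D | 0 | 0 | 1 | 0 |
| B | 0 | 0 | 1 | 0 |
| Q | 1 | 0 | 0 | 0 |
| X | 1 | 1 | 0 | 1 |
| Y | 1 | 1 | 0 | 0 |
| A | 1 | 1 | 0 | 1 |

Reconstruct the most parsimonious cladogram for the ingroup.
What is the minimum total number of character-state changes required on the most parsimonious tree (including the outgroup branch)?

The outgroup has state '0' for every character, so '1' is the derived state throughout.
calcified operculum: derived state '1' in A, Q, X, and Y only — synapomorphy for {A, Q, X, Y}.
tarsal claw bifid (derived state '1') is shared by A, X, and Y — a synapomorphy uniting that clade.
Only B and D show the derived state '1' for retractile claws, supporting them as a clade.
nictitating membrane: derived state '1' in A and X only — synapomorphy for {A, X}.
Most parsimonious ingroup topology: ((D,B),(Q,((X,A),Y))).
Changes per character on this tree: calcified operculum: 1; tarsal claw bifid: 1; retractile claws: 1; nictitating membrane: 1.
Total = 4.

4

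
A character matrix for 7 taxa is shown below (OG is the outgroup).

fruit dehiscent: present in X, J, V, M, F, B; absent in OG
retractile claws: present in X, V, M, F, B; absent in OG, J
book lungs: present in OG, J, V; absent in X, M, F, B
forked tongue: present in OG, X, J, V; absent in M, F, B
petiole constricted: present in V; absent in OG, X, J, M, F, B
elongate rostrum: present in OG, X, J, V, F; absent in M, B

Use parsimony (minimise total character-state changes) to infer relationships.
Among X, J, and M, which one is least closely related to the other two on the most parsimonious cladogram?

Character polarity is set by the outgroup: the derived state is whichever differs from the outgroup's state, so for book lungs, forked tongue, elongate rostrum the derived state is 'absent', and for the remaining characters it is 'present'.
fruit dehiscent (derived state 'present') is shared by all ingroup taxa — unites the whole ingroup.
Only B, F, M, V, and X show the derived state 'present' for retractile claws, supporting them as a clade.
Only B, F, M, and X show the derived state 'absent' for book lungs, supporting them as a clade.
forked tongue (derived state 'absent') is shared by B, F, and M — a synapomorphy uniting that clade.
petiole constricted (derived state 'present') is unique to V (autapomorphy; uninformative for grouping).
Only B and M show the derived state 'absent' for elongate rostrum, supporting them as a clade.
Most parsimonious ingroup topology: (((X,((M,B),F)),V),J).
M and X share a more recent common ancestor with each other than either does with J, so J is the least closely related of the three.

J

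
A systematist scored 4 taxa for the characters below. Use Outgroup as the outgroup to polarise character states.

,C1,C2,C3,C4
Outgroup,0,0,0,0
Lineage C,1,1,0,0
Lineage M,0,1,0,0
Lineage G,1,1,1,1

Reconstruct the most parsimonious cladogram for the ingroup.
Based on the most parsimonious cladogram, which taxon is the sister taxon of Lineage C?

The outgroup has state '0' for every character, so '1' is the derived state throughout.
Only Lineage C and Lineage G show the derived state '1' for C1, supporting them as a clade.
C2 (derived state '1') is shared by all ingroup taxa — unites the whole ingroup.
C3 (derived state '1') is unique to Lineage G (autapomorphy; uninformative for grouping).
C4: derived state '1' in Lineage G only — an autapomorphy, so it tells us nothing about relationships among taxa.
Most parsimonious ingroup topology: ((Lineage C,Lineage G),Lineage M).
Lineage C and Lineage G form a cherry on this tree, so they are sister taxa.

Lineage G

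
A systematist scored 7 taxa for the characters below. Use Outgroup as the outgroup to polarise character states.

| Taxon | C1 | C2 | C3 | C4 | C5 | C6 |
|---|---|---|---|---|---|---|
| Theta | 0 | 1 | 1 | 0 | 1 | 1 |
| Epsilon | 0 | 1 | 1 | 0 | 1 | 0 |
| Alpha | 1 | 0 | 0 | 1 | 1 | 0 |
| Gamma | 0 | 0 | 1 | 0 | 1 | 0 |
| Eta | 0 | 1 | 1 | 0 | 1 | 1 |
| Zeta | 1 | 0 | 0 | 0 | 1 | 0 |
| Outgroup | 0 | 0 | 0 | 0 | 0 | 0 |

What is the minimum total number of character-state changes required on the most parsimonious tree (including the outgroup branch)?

The outgroup has state '0' for every character, so '1' is the derived state throughout.
C1: derived state '1' in Alpha and Zeta only — synapomorphy for {Alpha, Zeta}.
Only Epsilon, Eta, and Theta show the derived state '1' for C2, supporting them as a clade.
Only Epsilon, Eta, Gamma, and Theta show the derived state '1' for C3, supporting them as a clade.
C4 (derived state '1') is unique to Alpha (autapomorphy; uninformative for grouping).
All ingroup taxa share the derived state '1' for C5; it defines the ingroup but does not resolve relationships within it.
C6: derived state '1' in Eta and Theta only — synapomorphy for {Eta, Theta}.
Most parsimonious ingroup topology: (((Epsilon,(Theta,Eta)),Gamma),(Alpha,Zeta)).
Changes per character on this tree: C1: 1; C2: 1; C3: 1; C4: 1; C5: 1; C6: 1.
Total = 6.

6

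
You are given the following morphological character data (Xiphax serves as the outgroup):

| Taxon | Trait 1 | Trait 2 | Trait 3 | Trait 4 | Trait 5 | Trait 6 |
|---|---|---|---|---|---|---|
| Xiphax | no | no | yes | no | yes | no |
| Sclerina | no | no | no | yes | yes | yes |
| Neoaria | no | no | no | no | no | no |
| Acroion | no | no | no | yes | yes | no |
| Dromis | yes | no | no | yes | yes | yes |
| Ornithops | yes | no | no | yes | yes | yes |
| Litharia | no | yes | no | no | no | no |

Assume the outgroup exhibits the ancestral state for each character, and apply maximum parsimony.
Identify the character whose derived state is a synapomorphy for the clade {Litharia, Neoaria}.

Trait 5

Character polarity is set by the outgroup: the derived state is whichever differs from the outgroup's state, so for Trait 3, Trait 5 the derived state is 'no', and for the remaining characters it is 'yes'.
Trait 1 (derived state 'yes') is shared by Dromis and Ornithops — a synapomorphy uniting that clade.
Trait 2 (derived state 'yes') is unique to Litharia (autapomorphy; uninformative for grouping).
All ingroup taxa share the derived state 'no' for Trait 3; it defines the ingroup but does not resolve relationships within it.
Trait 4 (derived state 'yes') is shared by Acroion, Dromis, Ornithops, and Sclerina — a synapomorphy uniting that clade.
Only Litharia and Neoaria show the derived state 'no' for Trait 5, supporting them as a clade.
Trait 6: derived state 'yes' in Dromis, Ornithops, and Sclerina only — synapomorphy for {Dromis, Ornithops, Sclerina}.
Most parsimonious ingroup topology: (((Sclerina,(Dromis,Ornithops)),Acroion),(Neoaria,Litharia)).
The clade {Litharia, Neoaria} is supported by Trait 5: its derived state 'no' occurs in exactly those taxa and in no other taxon (including the outgroup).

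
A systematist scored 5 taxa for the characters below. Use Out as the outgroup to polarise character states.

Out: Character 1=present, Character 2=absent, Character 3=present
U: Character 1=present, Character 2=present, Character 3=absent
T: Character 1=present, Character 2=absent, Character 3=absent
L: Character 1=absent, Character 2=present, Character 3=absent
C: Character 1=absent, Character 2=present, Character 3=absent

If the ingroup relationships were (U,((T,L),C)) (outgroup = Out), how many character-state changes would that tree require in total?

5

Map each character onto (U,((T,L),C)) (rooted by Out) and count the minimum state changes it requires (Fitch parsimony):
Character 1: 2; Character 2: 2; Character 3: 1.
Total tree length = 5.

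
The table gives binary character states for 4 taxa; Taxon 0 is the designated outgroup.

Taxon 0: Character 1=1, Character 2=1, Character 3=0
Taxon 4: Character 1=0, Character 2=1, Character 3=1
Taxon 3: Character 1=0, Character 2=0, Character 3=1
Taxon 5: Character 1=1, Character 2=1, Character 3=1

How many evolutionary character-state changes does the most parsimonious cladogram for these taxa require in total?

Character polarity is set by the outgroup: the derived state is whichever differs from the outgroup's state, so for Character 1, Character 2 the derived state is '0', and for the remaining characters it is '1'.
Character 1: derived state '0' in Taxon 3 and Taxon 4 only — synapomorphy for {Taxon 3, Taxon 4}.
Character 2: derived state '0' in Taxon 3 only — an autapomorphy, so it tells us nothing about relationships among taxa.
All ingroup taxa share the derived state '1' for Character 3; it defines the ingroup but does not resolve relationships within it.
Most parsimonious ingroup topology: ((Taxon 4,Taxon 3),Taxon 5).
Changes per character on this tree: Character 1: 1; Character 2: 1; Character 3: 1.
Total = 3.

3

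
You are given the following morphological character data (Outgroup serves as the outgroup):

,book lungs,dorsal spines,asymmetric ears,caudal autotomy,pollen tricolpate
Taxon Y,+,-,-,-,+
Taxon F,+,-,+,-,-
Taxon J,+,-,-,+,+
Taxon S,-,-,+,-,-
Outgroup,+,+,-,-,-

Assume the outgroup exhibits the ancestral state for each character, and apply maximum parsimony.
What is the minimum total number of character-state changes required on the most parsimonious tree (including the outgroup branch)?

5

Character polarity is set by the outgroup: the derived state is whichever differs from the outgroup's state, so for book lungs, dorsal spines the derived state is '-', and for the remaining characters it is '+'.
book lungs (derived state '-') is unique to Taxon S (autapomorphy; uninformative for grouping).
All ingroup taxa share the derived state '-' for dorsal spines; it defines the ingroup but does not resolve relationships within it.
asymmetric ears: derived state '+' in Taxon F and Taxon S only — synapomorphy for {Taxon F, Taxon S}.
caudal autotomy (derived state '+') is unique to Taxon J (autapomorphy; uninformative for grouping).
Only Taxon J and Taxon Y show the derived state '+' for pollen tricolpate, supporting them as a clade.
Most parsimonious ingroup topology: ((Taxon J,Taxon Y),(Taxon F,Taxon S)).
Changes per character on this tree: book lungs: 1; dorsal spines: 1; asymmetric ears: 1; caudal autotomy: 1; pollen tricolpate: 1.
Total = 5.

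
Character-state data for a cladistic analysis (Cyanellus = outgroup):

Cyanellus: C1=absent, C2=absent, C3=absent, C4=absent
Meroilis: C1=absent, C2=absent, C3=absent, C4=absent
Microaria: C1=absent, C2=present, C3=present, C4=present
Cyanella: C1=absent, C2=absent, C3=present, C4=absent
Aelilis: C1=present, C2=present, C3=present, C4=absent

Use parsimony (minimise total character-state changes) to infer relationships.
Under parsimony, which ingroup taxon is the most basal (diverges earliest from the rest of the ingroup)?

The outgroup has state 'absent' for every character, so 'present' is the derived state throughout.
C1: derived state 'present' in Aelilis only — an autapomorphy, so it tells us nothing about relationships among taxa.
C2 (derived state 'present') is shared by Aelilis and Microaria — a synapomorphy uniting that clade.
C3: derived state 'present' in Aelilis, Cyanella, and Microaria only — synapomorphy for {Aelilis, Cyanella, Microaria}.
C4: derived state 'present' in Microaria only — an autapomorphy, so it tells us nothing about relationships among taxa.
Most parsimonious ingroup topology: (Meroilis,((Microaria,Aelilis),Cyanella)).
Meroilis is sister to the clade containing all other ingroup taxa, so it is the earliest-diverging (most basal) ingroup lineage.

Meroilis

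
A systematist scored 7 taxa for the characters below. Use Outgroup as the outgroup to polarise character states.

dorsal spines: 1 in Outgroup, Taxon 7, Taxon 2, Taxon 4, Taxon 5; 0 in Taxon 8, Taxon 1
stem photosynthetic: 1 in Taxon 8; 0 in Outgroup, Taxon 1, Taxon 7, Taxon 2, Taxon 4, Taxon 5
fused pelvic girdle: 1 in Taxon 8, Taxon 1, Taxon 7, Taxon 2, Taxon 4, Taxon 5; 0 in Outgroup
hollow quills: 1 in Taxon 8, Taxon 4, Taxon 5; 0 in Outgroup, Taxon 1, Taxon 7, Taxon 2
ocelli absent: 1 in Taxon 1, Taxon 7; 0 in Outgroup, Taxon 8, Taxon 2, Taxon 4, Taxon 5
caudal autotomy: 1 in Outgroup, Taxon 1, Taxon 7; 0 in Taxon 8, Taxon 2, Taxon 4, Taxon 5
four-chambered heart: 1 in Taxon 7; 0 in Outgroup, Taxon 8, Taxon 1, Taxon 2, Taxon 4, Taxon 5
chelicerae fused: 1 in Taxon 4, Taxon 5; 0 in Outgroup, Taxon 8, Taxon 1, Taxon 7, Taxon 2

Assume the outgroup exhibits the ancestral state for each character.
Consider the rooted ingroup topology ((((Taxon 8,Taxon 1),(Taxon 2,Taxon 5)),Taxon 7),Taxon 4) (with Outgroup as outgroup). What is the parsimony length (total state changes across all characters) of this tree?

Map each character onto ((((Taxon 8,Taxon 1),(Taxon 2,Taxon 5)),Taxon 7),Taxon 4) (rooted by Outgroup) and count the minimum state changes it requires (Fitch parsimony):
dorsal spines: 1; stem photosynthetic: 1; fused pelvic girdle: 1; hollow quills: 3; ocelli absent: 2; caudal autotomy: 3; four-chambered heart: 1; chelicerae fused: 2.
Total tree length = 14.

14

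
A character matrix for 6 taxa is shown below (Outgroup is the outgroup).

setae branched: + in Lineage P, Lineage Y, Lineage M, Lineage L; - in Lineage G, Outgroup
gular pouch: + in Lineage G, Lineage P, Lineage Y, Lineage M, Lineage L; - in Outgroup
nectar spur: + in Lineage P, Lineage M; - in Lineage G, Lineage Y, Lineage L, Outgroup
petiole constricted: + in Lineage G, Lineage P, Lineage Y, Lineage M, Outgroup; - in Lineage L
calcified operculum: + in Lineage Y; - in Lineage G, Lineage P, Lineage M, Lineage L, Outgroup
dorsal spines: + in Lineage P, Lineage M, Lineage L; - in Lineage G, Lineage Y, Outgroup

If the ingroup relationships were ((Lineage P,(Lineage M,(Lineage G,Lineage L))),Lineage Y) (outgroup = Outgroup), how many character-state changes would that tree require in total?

Map each character onto ((Lineage P,(Lineage M,(Lineage G,Lineage L))),Lineage Y) (rooted by Outgroup) and count the minimum state changes it requires (Fitch parsimony):
setae branched: 2; gular pouch: 1; nectar spur: 2; petiole constricted: 1; calcified operculum: 1; dorsal spines: 2.
Total tree length = 9.

9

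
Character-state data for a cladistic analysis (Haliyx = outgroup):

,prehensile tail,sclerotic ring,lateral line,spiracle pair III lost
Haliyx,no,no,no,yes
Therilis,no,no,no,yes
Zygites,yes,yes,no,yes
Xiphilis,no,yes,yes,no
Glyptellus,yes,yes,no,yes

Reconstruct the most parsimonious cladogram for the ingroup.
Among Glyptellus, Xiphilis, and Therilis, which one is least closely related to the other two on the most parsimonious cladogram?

Character polarity is set by the outgroup: the derived state is whichever differs from the outgroup's state, so for spiracle pair III lost the derived state is 'no', and for the remaining characters it is 'yes'.
prehensile tail: derived state 'yes' in Glyptellus and Zygites only — synapomorphy for {Glyptellus, Zygites}.
sclerotic ring: derived state 'yes' in Glyptellus, Xiphilis, and Zygites only — synapomorphy for {Glyptellus, Xiphilis, Zygites}.
lateral line (derived state 'yes') is unique to Xiphilis (autapomorphy; uninformative for grouping).
spiracle pair III lost (derived state 'no') is unique to Xiphilis (autapomorphy; uninformative for grouping).
Most parsimonious ingroup topology: ((Xiphilis,(Glyptellus,Zygites)),Therilis).
Xiphilis and Glyptellus share a more recent common ancestor with each other than either does with Therilis, so Therilis is the least closely related of the three.

Therilis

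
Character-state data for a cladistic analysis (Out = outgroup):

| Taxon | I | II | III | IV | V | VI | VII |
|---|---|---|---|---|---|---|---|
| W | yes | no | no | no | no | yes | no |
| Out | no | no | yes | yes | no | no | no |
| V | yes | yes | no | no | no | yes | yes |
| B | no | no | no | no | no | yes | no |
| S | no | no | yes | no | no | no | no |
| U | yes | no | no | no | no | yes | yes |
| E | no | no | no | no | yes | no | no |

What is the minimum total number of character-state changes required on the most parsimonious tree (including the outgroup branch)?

Character polarity is set by the outgroup: the derived state is whichever differs from the outgroup's state, so for III, IV the derived state is 'no', and for the remaining characters it is 'yes'.
I (derived state 'yes') is shared by U, V, and W — a synapomorphy uniting that clade.
II (derived state 'yes') is unique to V (autapomorphy; uninformative for grouping).
III (derived state 'no') is shared by B, E, U, V, and W — a synapomorphy uniting that clade.
IV (derived state 'no') is shared by all ingroup taxa — unites the whole ingroup.
V: derived state 'yes' in E only — an autapomorphy, so it tells us nothing about relationships among taxa.
Only B, U, V, and W show the derived state 'yes' for VI, supporting them as a clade.
Only U and V show the derived state 'yes' for VII, supporting them as a clade.
Most parsimonious ingroup topology: ((((W,(V,U)),B),E),S).
Changes per character on this tree: I: 1; II: 1; III: 1; IV: 1; V: 1; VI: 1; VII: 1.
Total = 7.

7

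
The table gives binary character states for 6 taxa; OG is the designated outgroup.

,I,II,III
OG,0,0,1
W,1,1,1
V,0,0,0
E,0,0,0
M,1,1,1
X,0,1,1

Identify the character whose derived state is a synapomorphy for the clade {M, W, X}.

II

Character polarity is set by the outgroup: the derived state is whichever differs from the outgroup's state, so for III the derived state is '0', and for the remaining characters it is '1'.
Only M and W show the derived state '1' for I, supporting them as a clade.
II (derived state '1') is shared by M, W, and X — a synapomorphy uniting that clade.
Only E and V show the derived state '0' for III, supporting them as a clade.
Most parsimonious ingroup topology: (((W,M),X),(V,E)).
The clade {M, W, X} is supported by II: its derived state '1' occurs in exactly those taxa and in no other taxon (including the outgroup).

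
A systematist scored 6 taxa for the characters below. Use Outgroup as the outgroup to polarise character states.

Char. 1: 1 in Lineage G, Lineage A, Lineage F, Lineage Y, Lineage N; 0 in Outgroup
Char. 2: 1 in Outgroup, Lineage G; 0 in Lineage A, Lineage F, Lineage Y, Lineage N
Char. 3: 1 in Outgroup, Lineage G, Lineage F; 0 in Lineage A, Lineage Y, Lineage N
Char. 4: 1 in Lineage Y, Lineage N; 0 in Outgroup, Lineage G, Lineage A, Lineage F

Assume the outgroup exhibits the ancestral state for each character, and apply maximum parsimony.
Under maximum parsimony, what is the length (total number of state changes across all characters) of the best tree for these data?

Character polarity is set by the outgroup: the derived state is whichever differs from the outgroup's state, so for Char. 2, Char. 3 the derived state is '0', and for the remaining characters it is '1'.
All ingroup taxa share the derived state '1' for Char. 1; it defines the ingroup but does not resolve relationships within it.
Only Lineage A, Lineage F, Lineage N, and Lineage Y show the derived state '0' for Char. 2, supporting them as a clade.
Only Lineage A, Lineage N, and Lineage Y show the derived state '0' for Char. 3, supporting them as a clade.
Char. 4 (derived state '1') is shared by Lineage N and Lineage Y — a synapomorphy uniting that clade.
Most parsimonious ingroup topology: (Lineage G,((Lineage A,(Lineage Y,Lineage N)),Lineage F)).
Changes per character on this tree: Char. 1: 1; Char. 2: 1; Char. 3: 1; Char. 4: 1.
Total = 4.

4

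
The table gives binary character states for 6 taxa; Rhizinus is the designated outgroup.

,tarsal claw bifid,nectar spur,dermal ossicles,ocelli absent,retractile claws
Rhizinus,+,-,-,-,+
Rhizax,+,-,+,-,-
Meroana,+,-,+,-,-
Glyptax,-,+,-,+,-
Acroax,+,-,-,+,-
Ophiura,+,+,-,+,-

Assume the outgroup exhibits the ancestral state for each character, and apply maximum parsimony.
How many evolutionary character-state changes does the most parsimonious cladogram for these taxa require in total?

5

Character polarity is set by the outgroup: the derived state is whichever differs from the outgroup's state, so for tarsal claw bifid, retractile claws the derived state is '-', and for the remaining characters it is '+'.
tarsal claw bifid (derived state '-') is unique to Glyptax (autapomorphy; uninformative for grouping).
nectar spur (derived state '+') is shared by Glyptax and Ophiura — a synapomorphy uniting that clade.
Only Meroana and Rhizax show the derived state '+' for dermal ossicles, supporting them as a clade.
ocelli absent (derived state '+') is shared by Acroax, Glyptax, and Ophiura — a synapomorphy uniting that clade.
All ingroup taxa share the derived state '-' for retractile claws; it defines the ingroup but does not resolve relationships within it.
Most parsimonious ingroup topology: ((Rhizax,Meroana),((Glyptax,Ophiura),Acroax)).
Changes per character on this tree: tarsal claw bifid: 1; nectar spur: 1; dermal ossicles: 1; ocelli absent: 1; retractile claws: 1.
Total = 5.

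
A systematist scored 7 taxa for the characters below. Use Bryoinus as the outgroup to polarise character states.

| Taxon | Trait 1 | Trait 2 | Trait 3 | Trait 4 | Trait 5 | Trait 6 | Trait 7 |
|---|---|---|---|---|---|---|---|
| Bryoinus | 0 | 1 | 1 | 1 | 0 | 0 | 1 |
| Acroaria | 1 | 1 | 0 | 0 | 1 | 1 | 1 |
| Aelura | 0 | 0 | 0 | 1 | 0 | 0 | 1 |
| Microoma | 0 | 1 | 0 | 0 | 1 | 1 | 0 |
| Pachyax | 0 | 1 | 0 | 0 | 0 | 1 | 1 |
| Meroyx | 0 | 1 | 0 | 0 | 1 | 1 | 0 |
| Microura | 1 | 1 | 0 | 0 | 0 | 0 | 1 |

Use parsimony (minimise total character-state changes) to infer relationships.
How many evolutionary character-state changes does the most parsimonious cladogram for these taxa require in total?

8

Character polarity is set by the outgroup: the derived state is whichever differs from the outgroup's state, so for Trait 2, Trait 3, Trait 4, Trait 7 the derived state is '0', and for the remaining characters it is '1'.
Trait 1 (state '1') occurs in Acroaria and Microura but conflicts with the nesting implied by the other characters — most parsimoniously interpreted as homoplasy.
Trait 2: derived state '0' in Aelura only — an autapomorphy, so it tells us nothing about relationships among taxa.
All ingroup taxa share the derived state '0' for Trait 3; it defines the ingroup but does not resolve relationships within it.
Trait 4: derived state '0' in Acroaria, Meroyx, Microoma, Microura, and Pachyax only — synapomorphy for {Acroaria, Meroyx, Microoma, Microura, Pachyax}.
Only Acroaria, Meroyx, and Microoma show the derived state '1' for Trait 5, supporting them as a clade.
Trait 6: derived state '1' in Acroaria, Meroyx, Microoma, and Pachyax only — synapomorphy for {Acroaria, Meroyx, Microoma, Pachyax}.
Trait 7: derived state '0' in Meroyx and Microoma only — synapomorphy for {Meroyx, Microoma}.
Most parsimonious ingroup topology: ((((Acroaria,(Microoma,Meroyx)),Pachyax),Microura),Aelura).
Changes per character on this tree: Trait 1: 2; Trait 2: 1; Trait 3: 1; Trait 4: 1; Trait 5: 1; Trait 6: 1; Trait 7: 1.
Total = 8.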